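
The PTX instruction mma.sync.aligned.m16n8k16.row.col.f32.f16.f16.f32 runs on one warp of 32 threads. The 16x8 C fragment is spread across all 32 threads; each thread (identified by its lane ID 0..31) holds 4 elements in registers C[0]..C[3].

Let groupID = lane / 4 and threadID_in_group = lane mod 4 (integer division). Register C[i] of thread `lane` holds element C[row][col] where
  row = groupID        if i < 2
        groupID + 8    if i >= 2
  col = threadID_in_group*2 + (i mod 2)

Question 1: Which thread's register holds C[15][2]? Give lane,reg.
r=15⇒gr=7,Rb=1  c=2⇒th=1,odd=0
L=7*4+1=29  i=1*2+0=2

29,2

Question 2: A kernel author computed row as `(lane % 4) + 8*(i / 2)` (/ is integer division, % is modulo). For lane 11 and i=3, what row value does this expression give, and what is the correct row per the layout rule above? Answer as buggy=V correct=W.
buggy=11 correct=10

`(lane % 4) + 8*(i / 2)`[11,3]->11
lane 11: gid=2 (11/4), tid=3 (11%4)
i=3: r=2+8=10, c=3*2+1=7
row: 11 vs 10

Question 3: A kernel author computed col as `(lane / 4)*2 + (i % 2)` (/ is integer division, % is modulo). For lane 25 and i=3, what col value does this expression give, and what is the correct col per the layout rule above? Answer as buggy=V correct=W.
buggy=13 correct=3

`(lane / 4)*2 + (i % 2)`[25,3]->13
lane 25->25/4=6, 25 mod 4=1
i=3  r:6+8->14  c:2·1+1->3
col: 13 vs 3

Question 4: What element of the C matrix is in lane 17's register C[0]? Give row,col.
4,2

lane 17→17/4=4, 17 mod 4=1
i=0  r:4+0→4  c:2·1+0→2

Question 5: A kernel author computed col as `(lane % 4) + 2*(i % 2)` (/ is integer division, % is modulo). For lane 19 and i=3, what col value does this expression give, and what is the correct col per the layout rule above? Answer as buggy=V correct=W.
buggy=5 correct=7

`(lane % 4) + 2*(i % 2)`[19,3]->5
19: gid=4,tid=3
[3] (4+8,3*2+1) = (12,7)
col: 5 vs 7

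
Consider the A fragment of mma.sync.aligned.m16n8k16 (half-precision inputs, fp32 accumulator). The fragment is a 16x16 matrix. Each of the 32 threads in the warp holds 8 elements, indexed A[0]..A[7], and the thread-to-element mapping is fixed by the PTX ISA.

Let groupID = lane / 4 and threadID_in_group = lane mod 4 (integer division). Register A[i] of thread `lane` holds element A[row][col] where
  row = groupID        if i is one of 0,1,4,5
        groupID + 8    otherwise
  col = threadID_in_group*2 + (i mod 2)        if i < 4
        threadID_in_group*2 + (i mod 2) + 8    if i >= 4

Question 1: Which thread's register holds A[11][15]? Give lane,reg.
15,7

r=11→G=3,rhi=1  c=15→chi=1,T=3,p=1
L=3*4+3=15  i=1*4+1*2+1=7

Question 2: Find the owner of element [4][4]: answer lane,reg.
18,0

r: 4->gid=4,r8=0  c: 4->c8=0,tid=2,i&1=0
L=4*4+2=18  i=0*4+0*2+0=0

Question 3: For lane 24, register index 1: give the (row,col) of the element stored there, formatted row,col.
6,1

24: g=6,t=0
[1] (6+0,0*2+1+0) = (6,1)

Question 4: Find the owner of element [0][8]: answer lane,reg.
0,4

r=0→G=0,rhi=0  c=8→chi=1,T=0,p=0
L=0*4+0=0  i=1*4+0*2+0=4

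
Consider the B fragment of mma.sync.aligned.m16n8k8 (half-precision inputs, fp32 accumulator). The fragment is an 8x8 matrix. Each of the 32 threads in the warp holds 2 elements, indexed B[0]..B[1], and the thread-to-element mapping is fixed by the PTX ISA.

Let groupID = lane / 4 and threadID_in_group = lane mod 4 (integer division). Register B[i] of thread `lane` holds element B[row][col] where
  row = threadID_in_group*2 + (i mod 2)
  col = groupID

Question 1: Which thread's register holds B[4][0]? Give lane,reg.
2,0

c=0→G=0  r=4→T=2,p=0
L=0*4+2=2  i=0=0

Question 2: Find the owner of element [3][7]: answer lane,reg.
c=7→G=7  r=3→T=1,p=1
L=7*4+1=29  i=1=1

29,1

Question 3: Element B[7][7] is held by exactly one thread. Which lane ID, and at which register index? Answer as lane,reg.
31,1

c=7⇒gr=7  r=7⇒th=3,odd=1
L=7*4+3=31  i=1=1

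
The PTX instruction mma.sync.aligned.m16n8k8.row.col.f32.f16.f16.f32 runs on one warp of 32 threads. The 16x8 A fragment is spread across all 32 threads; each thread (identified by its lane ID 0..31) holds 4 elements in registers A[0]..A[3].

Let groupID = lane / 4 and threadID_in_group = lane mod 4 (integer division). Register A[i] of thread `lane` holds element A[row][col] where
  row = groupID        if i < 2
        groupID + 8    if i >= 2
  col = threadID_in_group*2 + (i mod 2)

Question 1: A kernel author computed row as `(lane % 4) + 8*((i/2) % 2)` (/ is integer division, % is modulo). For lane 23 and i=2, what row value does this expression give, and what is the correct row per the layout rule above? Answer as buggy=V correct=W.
`(lane % 4) + 8*((i/2) % 2)`[23,2]=>11
23: grp=5,tig=3
[2] (5+8,3*2+0) = (13,6)
row: 11 vs 13

buggy=11 correct=13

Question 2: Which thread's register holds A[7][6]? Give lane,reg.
r=7→G=7,rhi=0  c=6→T=3,p=0
L=7*4+3=31  i=0*2+0=0

31,0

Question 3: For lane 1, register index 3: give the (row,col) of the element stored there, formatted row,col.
L=1⇒gr=1>>2=0, th=1&3=1
[3]⇒row 0+8=8  col 1·2+1=3

8,3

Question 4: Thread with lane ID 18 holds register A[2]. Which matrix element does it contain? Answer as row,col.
lane 18: grp=4 (18/4), tig=2 (18%4)
i=2: r=4+8=12, c=2*2+0=4

12,4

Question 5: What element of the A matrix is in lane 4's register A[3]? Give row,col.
9,1

4: gid=1,tid=0
[3] (1+8,0*2+1) = (9,1)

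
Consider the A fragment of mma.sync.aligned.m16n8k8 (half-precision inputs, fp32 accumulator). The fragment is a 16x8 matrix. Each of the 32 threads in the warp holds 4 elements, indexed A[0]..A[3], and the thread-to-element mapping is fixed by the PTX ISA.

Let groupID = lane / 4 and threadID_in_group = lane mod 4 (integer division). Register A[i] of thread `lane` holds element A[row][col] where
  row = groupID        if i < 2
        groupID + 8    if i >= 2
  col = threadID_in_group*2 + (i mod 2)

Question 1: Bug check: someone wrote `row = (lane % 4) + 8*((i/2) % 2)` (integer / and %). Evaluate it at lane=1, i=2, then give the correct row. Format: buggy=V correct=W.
buggy=9 correct=8

`(lane % 4) + 8*((i/2) % 2)`[1,2]⇒9
1: gr=0,th=1
[2] (0+8,1*2+0) = (8,2)
row: 9 vs 8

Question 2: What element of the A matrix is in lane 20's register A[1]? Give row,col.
lane 20: grp=5 (20/4), tig=0 (20%4)
i=1: r=5+0=5, c=0*2+1=1

5,1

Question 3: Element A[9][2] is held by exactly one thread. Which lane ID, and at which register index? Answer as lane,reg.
r: 9->gid=1,r8=1  c: 2->tid=1,i&1=0
L=1*4+1=5  i=1*2+0=2

5,2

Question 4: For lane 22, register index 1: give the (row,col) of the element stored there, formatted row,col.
5,5

lane 22->22/4=5, 22 mod 4=2
i=1  r:5+0->5  c:2·2+1->5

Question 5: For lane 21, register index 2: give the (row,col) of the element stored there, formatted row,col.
13,2

L=21->gid=21>>2=5, tid=21&3=1
[2]->row 5+8=13  col 1·2+0=2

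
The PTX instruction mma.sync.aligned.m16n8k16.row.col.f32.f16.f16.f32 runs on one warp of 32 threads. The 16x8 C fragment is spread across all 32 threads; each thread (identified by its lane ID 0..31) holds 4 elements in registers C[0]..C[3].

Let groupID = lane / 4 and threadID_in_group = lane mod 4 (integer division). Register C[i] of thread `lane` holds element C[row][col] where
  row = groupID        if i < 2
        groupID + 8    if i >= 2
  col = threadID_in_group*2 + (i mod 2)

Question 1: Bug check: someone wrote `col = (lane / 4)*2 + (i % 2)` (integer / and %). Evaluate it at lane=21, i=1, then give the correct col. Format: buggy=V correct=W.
buggy=11 correct=3

`(lane / 4)*2 + (i % 2)`[21,1]->11
21: gid=5,tid=1
[1] (5+0,1*2+1) = (5,3)
col: 11 vs 3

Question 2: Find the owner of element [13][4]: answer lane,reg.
22,2

r:13=>grp=5,rB=1  c:4=>tig=2,lo=0
L=5*4+2=22  i=1*2+0=2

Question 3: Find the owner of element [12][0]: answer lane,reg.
16,2

r=12⇒gr=4,Rb=1  c=0⇒th=0,odd=0
L=4*4+0=16  i=1*2+0=2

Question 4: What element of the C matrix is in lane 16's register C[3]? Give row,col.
12,1

16: G=4,T=0
[3] (4+8,0*2+1) = (12,1)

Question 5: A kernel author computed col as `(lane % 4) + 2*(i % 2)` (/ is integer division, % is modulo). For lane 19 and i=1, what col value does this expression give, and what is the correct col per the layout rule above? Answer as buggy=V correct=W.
`(lane % 4) + 2*(i % 2)`[19,1]=>5
L=19=>grp=19>>2=4, tig=19&3=3
[1]=>row 4+0=4  col 3·2+1=7
col: 5 vs 7

buggy=5 correct=7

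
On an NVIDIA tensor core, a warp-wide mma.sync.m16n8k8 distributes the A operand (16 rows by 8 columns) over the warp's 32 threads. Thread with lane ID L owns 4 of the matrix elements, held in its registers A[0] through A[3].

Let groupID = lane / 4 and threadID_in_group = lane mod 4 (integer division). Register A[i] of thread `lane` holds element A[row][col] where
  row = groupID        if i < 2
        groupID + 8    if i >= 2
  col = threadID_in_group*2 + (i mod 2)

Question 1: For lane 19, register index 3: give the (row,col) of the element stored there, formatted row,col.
12,7

19: g=4,t=3
[3] (4+8,3*2+1) = (12,7)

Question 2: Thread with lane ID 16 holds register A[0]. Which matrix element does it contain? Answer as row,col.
4,0

lane 16: grp=4 (16/4), tig=0 (16%4)
i=0: r=4+0=4, c=0*2+0=0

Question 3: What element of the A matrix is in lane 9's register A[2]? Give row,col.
L=9⇒gr=9>>2=2, th=9&3=1
[2]⇒row 2+8=10  col 1·2+0=2

10,2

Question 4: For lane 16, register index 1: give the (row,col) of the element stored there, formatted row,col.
4,1

lane 16->16/4=4, 16 mod 4=0
i=1  r:4+0->4  c:2·0+1->1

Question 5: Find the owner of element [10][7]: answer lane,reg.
r: 10->gid=2,r8=1  c: 7->tid=3,i&1=1
L=2*4+3=11  i=1*2+1=3

11,3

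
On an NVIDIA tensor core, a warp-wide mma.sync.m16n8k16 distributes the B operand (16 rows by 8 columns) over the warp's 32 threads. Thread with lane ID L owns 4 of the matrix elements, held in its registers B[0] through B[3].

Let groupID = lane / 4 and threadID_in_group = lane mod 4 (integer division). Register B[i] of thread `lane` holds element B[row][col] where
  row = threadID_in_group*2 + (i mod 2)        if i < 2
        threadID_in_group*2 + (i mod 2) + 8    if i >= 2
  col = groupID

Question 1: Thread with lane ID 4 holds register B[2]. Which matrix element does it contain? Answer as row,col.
8,1

lane 4->4/4=1, 4 mod 4=0
i=2  r:2·0+0+8->8  c:1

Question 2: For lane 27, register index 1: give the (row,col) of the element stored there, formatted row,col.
7,6

L=27->gid=27>>2=6, tid=27&3=3
[1]->row 3·2+1+0=7  col gid=6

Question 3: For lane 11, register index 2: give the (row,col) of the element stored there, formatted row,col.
lane 11: g=2 (11/4), t=3 (11%4)
i=2: r=3*2+0+8=14, c=g=2

14,2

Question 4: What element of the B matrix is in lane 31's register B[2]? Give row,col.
14,7

lane 31->31/4=7, 31 mod 4=3
i=2  r:2·3+0+8->14  c:7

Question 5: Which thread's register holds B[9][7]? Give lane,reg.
28,3

c=7→G=7  r=9→rhi=1,T=0,p=1
L=7*4+0=28  i=1*2+1=3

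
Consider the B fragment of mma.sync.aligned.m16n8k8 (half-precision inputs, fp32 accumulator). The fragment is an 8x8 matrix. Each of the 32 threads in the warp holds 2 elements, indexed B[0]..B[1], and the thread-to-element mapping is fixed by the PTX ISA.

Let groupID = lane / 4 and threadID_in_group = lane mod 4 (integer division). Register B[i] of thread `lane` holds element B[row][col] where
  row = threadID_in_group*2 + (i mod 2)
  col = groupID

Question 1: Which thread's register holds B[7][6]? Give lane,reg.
27,1

c:6=>grp=6  r:7=>tig=3,lo=1
L=6*4+3=27  i=1=1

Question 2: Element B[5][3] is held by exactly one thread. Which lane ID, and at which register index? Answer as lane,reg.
c:3=>grp=3  r:5=>tig=2,lo=1
L=3*4+2=14  i=1=1

14,1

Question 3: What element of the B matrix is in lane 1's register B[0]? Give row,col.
2,0

1: gr=0,th=1
[0] (1*2+0,0) = (2,0)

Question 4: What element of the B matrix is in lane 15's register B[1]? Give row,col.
15: grp=3,tig=3
[1] (3*2+1,3) = (7,3)

7,3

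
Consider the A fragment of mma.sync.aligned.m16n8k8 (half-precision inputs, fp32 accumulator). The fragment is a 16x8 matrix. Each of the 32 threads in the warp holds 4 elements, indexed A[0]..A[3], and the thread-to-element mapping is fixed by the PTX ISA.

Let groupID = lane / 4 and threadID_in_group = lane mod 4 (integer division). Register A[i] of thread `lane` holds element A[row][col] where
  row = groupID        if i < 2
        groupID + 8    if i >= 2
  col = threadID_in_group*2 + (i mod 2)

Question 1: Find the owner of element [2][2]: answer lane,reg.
9,0

r: 2->gid=2,r8=0  c: 2->tid=1,i&1=0
L=2*4+1=9  i=0*2+0=0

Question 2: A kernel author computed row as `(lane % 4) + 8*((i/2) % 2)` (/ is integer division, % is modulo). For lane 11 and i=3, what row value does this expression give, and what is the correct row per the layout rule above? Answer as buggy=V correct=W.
buggy=11 correct=10

`(lane % 4) + 8*((i/2) % 2)`[11,3]→11
11: G=2,T=3
[3] (2+8,3*2+1) = (10,7)
row: 11 vs 10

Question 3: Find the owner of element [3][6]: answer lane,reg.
r=3⇒gr=3,Rb=0  c=6⇒th=3,odd=0
L=3*4+3=15  i=0*2+0=0

15,0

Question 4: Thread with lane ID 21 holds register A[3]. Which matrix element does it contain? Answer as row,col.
lane 21->21/4=5, 21 mod 4=1
i=3  r:5+8->13  c:2·1+1->3

13,3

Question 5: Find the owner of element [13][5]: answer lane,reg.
22,3

r:13=>grp=5,rB=1  c:5=>tig=2,lo=1
L=5*4+2=22  i=1*2+1=3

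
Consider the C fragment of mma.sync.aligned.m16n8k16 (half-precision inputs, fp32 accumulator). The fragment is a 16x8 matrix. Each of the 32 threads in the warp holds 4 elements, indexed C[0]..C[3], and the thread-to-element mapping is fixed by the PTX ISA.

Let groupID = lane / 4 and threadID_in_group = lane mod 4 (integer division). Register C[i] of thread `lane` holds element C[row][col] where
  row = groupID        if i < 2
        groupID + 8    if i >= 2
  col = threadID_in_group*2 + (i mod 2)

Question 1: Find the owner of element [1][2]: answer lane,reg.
5,0

r=1→G=1,rhi=0  c=2→T=1,p=0
L=1*4+1=5  i=0*2+0=0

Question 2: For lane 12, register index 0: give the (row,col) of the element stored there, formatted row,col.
3,0

L=12→G=12>>2=3, T=12&3=0
[0]→row 3+0=3  col 0·2+0=0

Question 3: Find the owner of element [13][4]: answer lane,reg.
22,2

r=13⇒gr=5,Rb=1  c=4⇒th=2,odd=0
L=5*4+2=22  i=1*2+0=2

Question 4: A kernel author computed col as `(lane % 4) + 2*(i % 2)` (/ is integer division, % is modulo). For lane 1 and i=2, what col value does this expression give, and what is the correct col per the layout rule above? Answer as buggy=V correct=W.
`(lane % 4) + 2*(i % 2)`[1,2]⇒1
1: gr=0,th=1
[2] (0+8,1*2+0) = (8,2)
col: 1 vs 2

buggy=1 correct=2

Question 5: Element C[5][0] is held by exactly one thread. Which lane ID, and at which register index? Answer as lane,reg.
r=5->g=5,rb=0  c=0->t=0,b0=0
L=5*4+0=20  i=0*2+0=0

20,0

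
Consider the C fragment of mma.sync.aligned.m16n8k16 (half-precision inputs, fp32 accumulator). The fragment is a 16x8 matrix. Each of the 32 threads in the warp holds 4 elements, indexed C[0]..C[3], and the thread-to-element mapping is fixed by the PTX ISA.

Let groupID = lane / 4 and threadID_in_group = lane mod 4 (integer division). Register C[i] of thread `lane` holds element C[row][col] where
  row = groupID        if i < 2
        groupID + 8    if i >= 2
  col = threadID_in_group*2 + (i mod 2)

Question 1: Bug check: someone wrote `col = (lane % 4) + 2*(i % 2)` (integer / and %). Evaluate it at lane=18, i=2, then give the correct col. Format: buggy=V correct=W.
`(lane % 4) + 2*(i % 2)`[18,2]→2
18: G=4,T=2
[2] (4+8,2*2+0) = (12,4)
col: 2 vs 4

buggy=2 correct=4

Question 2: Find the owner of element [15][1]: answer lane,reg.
r: 15->gid=7,r8=1  c: 1->tid=0,i&1=1
L=7*4+0=28  i=1*2+1=3

28,3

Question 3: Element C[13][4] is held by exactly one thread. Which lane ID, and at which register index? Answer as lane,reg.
r=13⇒gr=5,Rb=1  c=4⇒th=2,odd=0
L=5*4+2=22  i=1*2+0=2

22,2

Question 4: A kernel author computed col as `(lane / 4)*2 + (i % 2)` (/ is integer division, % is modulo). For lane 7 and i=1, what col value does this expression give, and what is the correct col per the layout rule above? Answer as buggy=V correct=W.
`(lane / 4)*2 + (i % 2)`[7,1]->3
lane 7: g=1 (7/4), t=3 (7%4)
i=1: r=1+0=1, c=3*2+1=7
col: 3 vs 7

buggy=3 correct=7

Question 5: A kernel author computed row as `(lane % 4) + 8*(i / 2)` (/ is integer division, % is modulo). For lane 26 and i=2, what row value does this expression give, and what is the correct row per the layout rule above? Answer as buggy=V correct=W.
`(lane % 4) + 8*(i / 2)`[26,2]=>10
lane 26=>26/4=6, 26 mod 4=2
i=2  r:6+8=>14  c:2·2+0=>4
row: 10 vs 14

buggy=10 correct=14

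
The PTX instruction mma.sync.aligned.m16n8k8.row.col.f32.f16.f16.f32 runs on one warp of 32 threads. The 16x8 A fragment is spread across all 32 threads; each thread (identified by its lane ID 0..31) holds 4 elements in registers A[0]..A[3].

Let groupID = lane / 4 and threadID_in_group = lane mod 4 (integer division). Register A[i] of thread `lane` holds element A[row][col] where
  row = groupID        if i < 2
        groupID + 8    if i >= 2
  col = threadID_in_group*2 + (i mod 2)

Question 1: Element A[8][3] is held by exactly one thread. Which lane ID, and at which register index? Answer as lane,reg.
1,3

r=8→G=0,rhi=1  c=3→T=1,p=1
L=0*4+1=1  i=1*2+1=3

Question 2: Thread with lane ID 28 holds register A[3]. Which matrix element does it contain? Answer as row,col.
15,1

28: g=7,t=0
[3] (7+8,0*2+1) = (15,1)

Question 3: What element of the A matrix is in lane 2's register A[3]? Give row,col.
8,5

lane 2->2/4=0, 2 mod 4=2
i=3  r:0+8->8  c:2·2+1->5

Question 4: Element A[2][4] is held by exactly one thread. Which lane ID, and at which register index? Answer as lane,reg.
r=2→G=2,rhi=0  c=4→T=2,p=0
L=2*4+2=10  i=0*2+0=0

10,0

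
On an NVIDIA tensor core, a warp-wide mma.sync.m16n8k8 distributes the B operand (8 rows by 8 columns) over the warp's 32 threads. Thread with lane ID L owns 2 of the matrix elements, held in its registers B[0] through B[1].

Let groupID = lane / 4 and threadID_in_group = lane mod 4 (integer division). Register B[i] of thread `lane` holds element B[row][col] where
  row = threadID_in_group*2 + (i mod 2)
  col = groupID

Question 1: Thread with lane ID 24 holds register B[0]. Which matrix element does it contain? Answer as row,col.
0,6

lane 24->24/4=6, 24 mod 4=0
i=0  r:2·0+0->0  c:6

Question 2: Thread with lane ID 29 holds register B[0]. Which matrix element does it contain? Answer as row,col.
L=29->g=29>>2=7, t=29&3=1
[0]->row 1·2+0=2  col g=7

2,7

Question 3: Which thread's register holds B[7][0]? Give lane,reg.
c:0=>grp=0  r:7=>tig=3,lo=1
L=0*4+3=3  i=1=1

3,1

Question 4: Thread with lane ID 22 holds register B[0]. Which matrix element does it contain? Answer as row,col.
4,5

22: grp=5,tig=2
[0] (2*2+0,5) = (4,5)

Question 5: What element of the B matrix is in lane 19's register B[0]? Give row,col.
6,4

19: G=4,T=3
[0] (3*2+0,4) = (6,4)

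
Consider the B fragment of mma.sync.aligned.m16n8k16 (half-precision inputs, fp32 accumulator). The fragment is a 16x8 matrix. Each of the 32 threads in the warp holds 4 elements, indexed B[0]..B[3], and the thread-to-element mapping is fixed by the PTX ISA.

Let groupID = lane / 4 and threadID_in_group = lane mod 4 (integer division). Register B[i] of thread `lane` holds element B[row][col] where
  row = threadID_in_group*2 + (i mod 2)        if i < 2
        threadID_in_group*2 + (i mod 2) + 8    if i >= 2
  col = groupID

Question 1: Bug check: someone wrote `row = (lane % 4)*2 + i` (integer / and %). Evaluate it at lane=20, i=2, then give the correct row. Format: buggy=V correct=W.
`(lane % 4)*2 + i`[20,2]->2
lane 20->20/4=5, 20 mod 4=0
i=2  r:2·0+0+8->8  c:5
row: 2 vs 8

buggy=2 correct=8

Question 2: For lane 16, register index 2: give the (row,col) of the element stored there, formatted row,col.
lane 16: gid=4 (16/4), tid=0 (16%4)
i=2: r=0*2+0+8=8, c=gid=4

8,4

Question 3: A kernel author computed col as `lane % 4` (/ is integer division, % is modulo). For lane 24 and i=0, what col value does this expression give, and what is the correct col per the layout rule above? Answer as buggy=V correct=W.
`lane % 4`[24,0]=>0
L=24=>grp=24>>2=6, tig=24&3=0
[0]=>row 0·2+0+0=0  col grp=6
col: 0 vs 6

buggy=0 correct=6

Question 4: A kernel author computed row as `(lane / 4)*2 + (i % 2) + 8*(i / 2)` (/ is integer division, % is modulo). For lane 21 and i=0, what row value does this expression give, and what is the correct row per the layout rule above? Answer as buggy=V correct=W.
`(lane / 4)*2 + (i % 2) + 8*(i / 2)`[21,0]⇒10
lane 21⇒21/4=5, 21 mod 4=1
i=0  r:2·1+0+0⇒2  c:5
row: 10 vs 2

buggy=10 correct=2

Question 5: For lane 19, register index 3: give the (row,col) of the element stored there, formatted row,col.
15,4

19: grp=4,tig=3
[3] (3*2+1+8,4) = (15,4)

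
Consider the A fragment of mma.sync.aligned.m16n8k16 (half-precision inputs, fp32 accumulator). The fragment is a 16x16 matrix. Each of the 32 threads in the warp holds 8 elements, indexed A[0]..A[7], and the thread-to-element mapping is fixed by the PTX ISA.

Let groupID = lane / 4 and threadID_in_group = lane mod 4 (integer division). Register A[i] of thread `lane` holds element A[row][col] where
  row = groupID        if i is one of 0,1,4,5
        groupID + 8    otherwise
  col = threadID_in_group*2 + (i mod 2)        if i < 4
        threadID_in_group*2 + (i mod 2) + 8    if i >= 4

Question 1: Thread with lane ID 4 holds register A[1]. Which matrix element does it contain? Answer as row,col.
4: grp=1,tig=0
[1] (1+0,0*2+1+0) = (1,1)

1,1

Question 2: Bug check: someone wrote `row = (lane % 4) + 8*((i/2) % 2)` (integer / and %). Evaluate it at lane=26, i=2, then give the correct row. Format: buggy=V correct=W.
`(lane % 4) + 8*((i/2) % 2)`[26,2]→10
L=26→G=26>>2=6, T=26&3=2
[2]→row 6+8=14  col 2·2+0+0=4
row: 10 vs 14

buggy=10 correct=14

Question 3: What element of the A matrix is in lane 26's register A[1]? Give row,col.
6,5

26: G=6,T=2
[1] (6+0,2*2+1+0) = (6,5)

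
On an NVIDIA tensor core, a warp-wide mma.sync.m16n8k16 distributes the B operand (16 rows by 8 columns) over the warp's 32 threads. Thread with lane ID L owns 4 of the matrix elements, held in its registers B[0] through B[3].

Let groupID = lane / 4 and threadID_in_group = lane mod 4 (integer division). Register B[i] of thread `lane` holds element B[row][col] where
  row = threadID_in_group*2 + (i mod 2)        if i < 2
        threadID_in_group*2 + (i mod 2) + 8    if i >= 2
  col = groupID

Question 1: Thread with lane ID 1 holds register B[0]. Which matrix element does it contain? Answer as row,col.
1: gid=0,tid=1
[0] (1*2+0+0,0) = (2,0)

2,0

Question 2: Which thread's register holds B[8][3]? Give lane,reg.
12,2

c=3⇒gr=3  r=8⇒Rb=1,th=0,odd=0
L=3*4+0=12  i=1*2+0=2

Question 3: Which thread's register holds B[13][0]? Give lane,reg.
2,3

c=0→G=0  r=13→rhi=1,T=2,p=1
L=0*4+2=2  i=1*2+1=3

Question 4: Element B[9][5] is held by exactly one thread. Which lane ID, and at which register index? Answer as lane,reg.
c: 5->gid=5  r: 9->r8=1,tid=0,i&1=1
L=5*4+0=20  i=1*2+1=3

20,3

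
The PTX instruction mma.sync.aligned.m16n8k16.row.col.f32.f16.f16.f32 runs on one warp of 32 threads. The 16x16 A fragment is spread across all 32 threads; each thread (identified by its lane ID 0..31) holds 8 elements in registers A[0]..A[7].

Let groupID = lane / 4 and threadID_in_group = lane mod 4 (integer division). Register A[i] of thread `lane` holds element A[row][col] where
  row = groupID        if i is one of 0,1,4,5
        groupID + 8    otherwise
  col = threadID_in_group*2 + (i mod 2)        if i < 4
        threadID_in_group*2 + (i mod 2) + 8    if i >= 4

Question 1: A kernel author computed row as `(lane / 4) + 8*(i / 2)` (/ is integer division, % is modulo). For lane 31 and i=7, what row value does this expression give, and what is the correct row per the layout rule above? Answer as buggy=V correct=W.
buggy=31 correct=15

`(lane / 4) + 8*(i / 2)`[31,7]⇒31
lane 31: gr=7 (31/4), th=3 (31%4)
i=7: r=7+8=15, c=3*2+1+8=15
row: 31 vs 15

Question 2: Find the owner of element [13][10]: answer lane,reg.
r=13⇒gr=5,Rb=1  c=10⇒Cb=1,th=1,odd=0
L=5*4+1=21  i=1*4+1*2+0=6

21,6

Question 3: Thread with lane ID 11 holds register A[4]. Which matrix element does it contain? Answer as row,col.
2,14

L=11⇒gr=11>>2=2, th=11&3=3
[4]⇒row 2+0=2  col 3·2+0+8=14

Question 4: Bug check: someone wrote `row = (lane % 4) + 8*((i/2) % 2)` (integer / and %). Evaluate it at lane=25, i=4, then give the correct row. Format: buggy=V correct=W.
`(lane % 4) + 8*((i/2) % 2)`[25,4]→1
L=25→G=25>>2=6, T=25&3=1
[4]→row 6+0=6  col 1·2+0+8=10
row: 1 vs 6

buggy=1 correct=6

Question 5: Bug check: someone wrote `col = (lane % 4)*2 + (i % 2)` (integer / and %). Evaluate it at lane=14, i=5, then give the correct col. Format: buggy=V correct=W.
buggy=5 correct=13

`(lane % 4)*2 + (i % 2)`[14,5]->5
14: gid=3,tid=2
[5] (3+0,2*2+1+8) = (3,13)
col: 5 vs 13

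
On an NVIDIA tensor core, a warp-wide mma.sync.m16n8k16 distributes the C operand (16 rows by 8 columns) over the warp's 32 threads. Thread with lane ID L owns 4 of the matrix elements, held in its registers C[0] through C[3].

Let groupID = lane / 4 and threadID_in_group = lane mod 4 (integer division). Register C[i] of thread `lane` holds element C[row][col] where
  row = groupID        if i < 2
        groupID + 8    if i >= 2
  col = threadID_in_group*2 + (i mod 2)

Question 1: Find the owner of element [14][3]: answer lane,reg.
25,3

r:14=>grp=6,rB=1  c:3=>tig=1,lo=1
L=6*4+1=25  i=1*2+1=3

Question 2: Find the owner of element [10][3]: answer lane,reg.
9,3

r=10→G=2,rhi=1  c=3→T=1,p=1
L=2*4+1=9  i=1*2+1=3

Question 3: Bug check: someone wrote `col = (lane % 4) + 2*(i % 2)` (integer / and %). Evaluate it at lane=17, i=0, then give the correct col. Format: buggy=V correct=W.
buggy=1 correct=2

`(lane % 4) + 2*(i % 2)`[17,0]→1
L=17→G=17>>2=4, T=17&3=1
[0]→row 4+0=4  col 1·2+0=2
col: 1 vs 2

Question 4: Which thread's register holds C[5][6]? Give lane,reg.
r=5->g=5,rb=0  c=6->t=3,b0=0
L=5*4+3=23  i=0*2+0=0

23,0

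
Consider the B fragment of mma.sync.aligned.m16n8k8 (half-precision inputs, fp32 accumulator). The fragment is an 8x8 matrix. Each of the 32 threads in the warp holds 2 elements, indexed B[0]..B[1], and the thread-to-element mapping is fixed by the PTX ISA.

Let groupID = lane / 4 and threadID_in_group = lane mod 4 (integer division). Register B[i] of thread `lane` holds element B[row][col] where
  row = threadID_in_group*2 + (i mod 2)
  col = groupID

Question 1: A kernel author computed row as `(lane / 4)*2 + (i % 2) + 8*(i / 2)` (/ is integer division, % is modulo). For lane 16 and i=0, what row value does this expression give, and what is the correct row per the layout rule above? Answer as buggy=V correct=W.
buggy=8 correct=0

`(lane / 4)*2 + (i % 2) + 8*(i / 2)`[16,0]⇒8
16: gr=4,th=0
[0] (0*2+0,4) = (0,4)
row: 8 vs 0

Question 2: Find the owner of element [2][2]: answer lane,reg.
c:2=>grp=2  r:2=>tig=1,lo=0
L=2*4+1=9  i=0=0

9,0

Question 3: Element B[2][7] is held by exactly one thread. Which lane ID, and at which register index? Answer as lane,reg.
c=7→G=7  r=2→T=1,p=0
L=7*4+1=29  i=0=0

29,0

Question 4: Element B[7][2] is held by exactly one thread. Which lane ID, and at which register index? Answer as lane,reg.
c=2⇒gr=2  r=7⇒th=3,odd=1
L=2*4+3=11  i=1=1

11,1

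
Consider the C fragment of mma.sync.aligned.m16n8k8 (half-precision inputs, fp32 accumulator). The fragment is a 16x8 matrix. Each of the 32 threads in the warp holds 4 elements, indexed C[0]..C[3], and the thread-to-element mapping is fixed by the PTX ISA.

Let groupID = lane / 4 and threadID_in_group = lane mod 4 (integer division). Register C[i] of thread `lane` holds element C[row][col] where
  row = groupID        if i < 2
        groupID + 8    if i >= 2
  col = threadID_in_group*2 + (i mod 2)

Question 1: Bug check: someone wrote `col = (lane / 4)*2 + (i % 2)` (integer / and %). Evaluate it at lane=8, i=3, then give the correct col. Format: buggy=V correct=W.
`(lane / 4)*2 + (i % 2)`[8,3]→5
lane 8→8/4=2, 8 mod 4=0
i=3  r:2+8→10  c:2·0+1→1
col: 5 vs 1

buggy=5 correct=1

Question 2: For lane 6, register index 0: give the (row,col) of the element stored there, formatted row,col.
L=6→G=6>>2=1, T=6&3=2
[0]→row 1+0=1  col 2·2+0=4

1,4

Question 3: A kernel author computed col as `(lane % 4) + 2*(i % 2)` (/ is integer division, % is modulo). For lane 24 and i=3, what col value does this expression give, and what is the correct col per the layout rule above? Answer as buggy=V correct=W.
`(lane % 4) + 2*(i % 2)`[24,3]=>2
lane 24=>24/4=6, 24 mod 4=0
i=3  r:6+8=>14  c:2·0+1=>1
col: 2 vs 1

buggy=2 correct=1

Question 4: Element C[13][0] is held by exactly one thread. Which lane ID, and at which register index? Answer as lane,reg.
r=13⇒gr=5,Rb=1  c=0⇒th=0,odd=0
L=5*4+0=20  i=1*2+0=2

20,2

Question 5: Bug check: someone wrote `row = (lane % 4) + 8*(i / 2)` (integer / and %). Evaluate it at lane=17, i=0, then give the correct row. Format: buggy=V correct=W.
buggy=1 correct=4

`(lane % 4) + 8*(i / 2)`[17,0]=>1
lane 17=>17/4=4, 17 mod 4=1
i=0  r:4+0=>4  c:2·1+0=>2
row: 1 vs 4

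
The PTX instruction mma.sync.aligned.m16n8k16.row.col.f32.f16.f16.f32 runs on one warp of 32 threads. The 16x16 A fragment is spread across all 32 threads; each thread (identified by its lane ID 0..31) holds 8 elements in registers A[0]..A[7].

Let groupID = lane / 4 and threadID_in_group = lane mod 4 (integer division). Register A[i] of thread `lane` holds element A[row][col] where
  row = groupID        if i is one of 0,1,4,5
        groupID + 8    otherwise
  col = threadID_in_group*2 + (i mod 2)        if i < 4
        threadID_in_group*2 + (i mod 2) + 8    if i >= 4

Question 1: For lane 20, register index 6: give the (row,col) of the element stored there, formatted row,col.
13,8

lane 20: gr=5 (20/4), th=0 (20%4)
i=6: r=5+8=13, c=0*2+0+8=8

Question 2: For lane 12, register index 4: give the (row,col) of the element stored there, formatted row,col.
3,8

lane 12⇒12/4=3, 12 mod 4=0
i=4  r:3+0⇒3  c:2·0+0+8⇒8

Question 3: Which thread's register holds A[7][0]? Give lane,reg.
r: 7->gid=7,r8=0  c: 0->c8=0,tid=0,i&1=0
L=7*4+0=28  i=0*4+0*2+0=0

28,0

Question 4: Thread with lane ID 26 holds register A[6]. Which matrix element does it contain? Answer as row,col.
14,12

L=26→G=26>>2=6, T=26&3=2
[6]→row 6+8=14  col 2·2+0+8=12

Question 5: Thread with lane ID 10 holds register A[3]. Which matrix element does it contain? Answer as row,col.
lane 10→10/4=2, 10 mod 4=2
i=3  r:2+8→10  c:2·2+1+0→5

10,5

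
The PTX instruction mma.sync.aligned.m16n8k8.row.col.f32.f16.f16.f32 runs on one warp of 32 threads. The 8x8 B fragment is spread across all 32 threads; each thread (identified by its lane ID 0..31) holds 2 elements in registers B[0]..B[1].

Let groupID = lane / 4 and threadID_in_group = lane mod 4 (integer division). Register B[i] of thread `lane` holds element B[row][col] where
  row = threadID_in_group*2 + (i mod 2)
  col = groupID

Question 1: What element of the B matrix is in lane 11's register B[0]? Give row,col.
6,2

lane 11: G=2 (11/4), T=3 (11%4)
i=0: r=3*2+0=6, c=G=2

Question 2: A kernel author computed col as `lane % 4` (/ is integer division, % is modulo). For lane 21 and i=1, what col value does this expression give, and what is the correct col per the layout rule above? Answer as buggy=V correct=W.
buggy=1 correct=5

`lane % 4`[21,1]->1
lane 21: g=5 (21/4), t=1 (21%4)
i=1: r=1*2+1=3, c=g=5
col: 1 vs 5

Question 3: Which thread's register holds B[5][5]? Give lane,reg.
c: 5->gid=5  r: 5->tid=2,i&1=1
L=5*4+2=22  i=1=1

22,1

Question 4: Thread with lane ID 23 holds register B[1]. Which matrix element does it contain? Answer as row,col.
23: grp=5,tig=3
[1] (3*2+1,5) = (7,5)

7,5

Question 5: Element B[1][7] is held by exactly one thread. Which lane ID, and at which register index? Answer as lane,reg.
c=7->g=7  r=1->t=0,b0=1
L=7*4+0=28  i=1=1

28,1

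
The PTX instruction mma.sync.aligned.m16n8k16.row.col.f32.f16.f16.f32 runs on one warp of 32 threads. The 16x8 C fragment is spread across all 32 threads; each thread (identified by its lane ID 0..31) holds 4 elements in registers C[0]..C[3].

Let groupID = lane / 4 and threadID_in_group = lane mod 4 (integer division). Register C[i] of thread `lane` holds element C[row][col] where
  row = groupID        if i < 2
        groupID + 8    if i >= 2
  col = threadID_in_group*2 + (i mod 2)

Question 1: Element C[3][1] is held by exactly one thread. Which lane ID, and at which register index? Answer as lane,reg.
12,1

r=3->g=3,rb=0  c=1->t=0,b0=1
L=3*4+0=12  i=0*2+1=1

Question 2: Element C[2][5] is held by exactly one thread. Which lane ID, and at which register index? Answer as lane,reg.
r: 2->gid=2,r8=0  c: 5->tid=2,i&1=1
L=2*4+2=10  i=0*2+1=1

10,1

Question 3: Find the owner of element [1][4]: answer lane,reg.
r=1→G=1,rhi=0  c=4→T=2,p=0
L=1*4+2=6  i=0*2+0=0

6,0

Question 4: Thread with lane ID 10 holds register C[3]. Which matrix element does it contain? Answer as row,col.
10,5

L=10→G=10>>2=2, T=10&3=2
[3]→row 2+8=10  col 2·2+1=5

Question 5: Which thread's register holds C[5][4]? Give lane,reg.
22,0

r=5⇒gr=5,Rb=0  c=4⇒th=2,odd=0
L=5*4+2=22  i=0*2+0=0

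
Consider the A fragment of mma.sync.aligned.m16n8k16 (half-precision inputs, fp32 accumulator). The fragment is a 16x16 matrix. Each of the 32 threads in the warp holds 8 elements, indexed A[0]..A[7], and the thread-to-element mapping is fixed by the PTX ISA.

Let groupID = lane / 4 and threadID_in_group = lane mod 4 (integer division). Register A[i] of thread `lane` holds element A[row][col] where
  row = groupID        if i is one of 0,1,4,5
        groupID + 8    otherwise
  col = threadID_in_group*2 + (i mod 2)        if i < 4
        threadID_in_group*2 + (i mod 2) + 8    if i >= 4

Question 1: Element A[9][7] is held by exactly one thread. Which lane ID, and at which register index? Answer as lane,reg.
r=9⇒gr=1,Rb=1  c=7⇒Cb=0,th=3,odd=1
L=1*4+3=7  i=0*4+1*2+1=3

7,3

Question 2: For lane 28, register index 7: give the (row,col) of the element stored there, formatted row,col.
15,9

L=28→G=28>>2=7, T=28&3=0
[7]→row 7+8=15  col 0·2+1+8=9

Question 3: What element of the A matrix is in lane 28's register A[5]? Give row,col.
7,9

lane 28->28/4=7, 28 mod 4=0
i=5  r:7+0->7  c:2·0+1+8->9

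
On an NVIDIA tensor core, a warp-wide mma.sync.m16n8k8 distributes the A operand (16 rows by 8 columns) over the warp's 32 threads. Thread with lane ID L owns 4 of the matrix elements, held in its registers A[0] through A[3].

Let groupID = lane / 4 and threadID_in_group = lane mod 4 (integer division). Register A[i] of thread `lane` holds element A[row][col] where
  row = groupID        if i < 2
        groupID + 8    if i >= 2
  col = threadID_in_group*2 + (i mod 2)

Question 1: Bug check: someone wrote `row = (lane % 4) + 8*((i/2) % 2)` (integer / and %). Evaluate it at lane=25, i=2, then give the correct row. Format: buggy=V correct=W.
buggy=9 correct=14

`(lane % 4) + 8*((i/2) % 2)`[25,2]⇒9
25: gr=6,th=1
[2] (6+8,1*2+0) = (14,2)
row: 9 vs 14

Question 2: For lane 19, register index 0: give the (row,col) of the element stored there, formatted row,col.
19: grp=4,tig=3
[0] (4+0,3*2+0) = (4,6)

4,6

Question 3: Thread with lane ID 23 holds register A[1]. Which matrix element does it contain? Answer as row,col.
5,7

lane 23: G=5 (23/4), T=3 (23%4)
i=1: r=5+0=5, c=3*2+1=7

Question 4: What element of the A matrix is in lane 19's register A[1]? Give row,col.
lane 19->19/4=4, 19 mod 4=3
i=1  r:4+0->4  c:2·3+1->7

4,7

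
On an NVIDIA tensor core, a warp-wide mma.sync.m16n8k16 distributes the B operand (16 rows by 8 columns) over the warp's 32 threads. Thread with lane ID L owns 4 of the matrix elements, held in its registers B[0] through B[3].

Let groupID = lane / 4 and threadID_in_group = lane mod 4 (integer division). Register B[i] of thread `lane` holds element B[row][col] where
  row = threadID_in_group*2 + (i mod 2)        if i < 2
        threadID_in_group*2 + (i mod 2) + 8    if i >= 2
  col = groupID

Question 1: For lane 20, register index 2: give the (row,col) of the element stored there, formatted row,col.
L=20⇒gr=20>>2=5, th=20&3=0
[2]⇒row 0·2+0+8=8  col gr=5

8,5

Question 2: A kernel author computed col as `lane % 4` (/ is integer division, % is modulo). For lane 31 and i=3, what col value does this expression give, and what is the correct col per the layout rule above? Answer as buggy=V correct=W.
`lane % 4`[31,3]=>3
L=31=>grp=31>>2=7, tig=31&3=3
[3]=>row 3·2+1+8=15  col grp=7
col: 3 vs 7

buggy=3 correct=7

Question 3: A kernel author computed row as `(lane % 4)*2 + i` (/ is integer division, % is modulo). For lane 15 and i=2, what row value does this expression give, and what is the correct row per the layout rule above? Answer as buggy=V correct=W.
`(lane % 4)*2 + i`[15,2]->8
lane 15->15/4=3, 15 mod 4=3
i=2  r:2·3+0+8->14  c:3
row: 8 vs 14

buggy=8 correct=14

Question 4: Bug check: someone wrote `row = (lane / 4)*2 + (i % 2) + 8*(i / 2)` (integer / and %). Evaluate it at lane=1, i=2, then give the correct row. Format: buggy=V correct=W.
`(lane / 4)*2 + (i % 2) + 8*(i / 2)`[1,2]->8
L=1->g=1>>2=0, t=1&3=1
[2]->row 1·2+0+8=10  col g=0
row: 8 vs 10

buggy=8 correct=10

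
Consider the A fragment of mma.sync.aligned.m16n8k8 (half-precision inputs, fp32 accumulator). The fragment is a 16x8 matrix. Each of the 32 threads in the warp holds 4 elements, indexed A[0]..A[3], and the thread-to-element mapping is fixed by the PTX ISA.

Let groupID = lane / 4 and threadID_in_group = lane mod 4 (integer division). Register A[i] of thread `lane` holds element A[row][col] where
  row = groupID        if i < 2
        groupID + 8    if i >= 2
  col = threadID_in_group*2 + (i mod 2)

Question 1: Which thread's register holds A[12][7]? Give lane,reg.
19,3

r=12→G=4,rhi=1  c=7→T=3,p=1
L=4*4+3=19  i=1*2+1=3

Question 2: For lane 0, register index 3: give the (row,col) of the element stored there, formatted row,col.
8,1

0: gr=0,th=0
[3] (0+8,0*2+1) = (8,1)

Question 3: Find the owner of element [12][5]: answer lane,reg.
r: 12->gid=4,r8=1  c: 5->tid=2,i&1=1
L=4*4+2=18  i=1*2+1=3

18,3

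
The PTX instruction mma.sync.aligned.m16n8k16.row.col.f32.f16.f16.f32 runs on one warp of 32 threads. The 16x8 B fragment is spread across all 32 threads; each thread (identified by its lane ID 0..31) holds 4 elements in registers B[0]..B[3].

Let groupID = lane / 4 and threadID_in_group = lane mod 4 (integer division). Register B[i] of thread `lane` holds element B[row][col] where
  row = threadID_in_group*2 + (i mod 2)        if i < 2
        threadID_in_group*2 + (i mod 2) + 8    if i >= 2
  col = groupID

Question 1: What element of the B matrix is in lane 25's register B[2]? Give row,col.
25: G=6,T=1
[2] (1*2+0+8,6) = (10,6)

10,6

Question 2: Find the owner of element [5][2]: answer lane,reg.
c=2->g=2  r=5->rb=0,t=2,b0=1
L=2*4+2=10  i=0*2+1=1

10,1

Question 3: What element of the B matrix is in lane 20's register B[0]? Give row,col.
lane 20: G=5 (20/4), T=0 (20%4)
i=0: r=0*2+0+0=0, c=G=5

0,5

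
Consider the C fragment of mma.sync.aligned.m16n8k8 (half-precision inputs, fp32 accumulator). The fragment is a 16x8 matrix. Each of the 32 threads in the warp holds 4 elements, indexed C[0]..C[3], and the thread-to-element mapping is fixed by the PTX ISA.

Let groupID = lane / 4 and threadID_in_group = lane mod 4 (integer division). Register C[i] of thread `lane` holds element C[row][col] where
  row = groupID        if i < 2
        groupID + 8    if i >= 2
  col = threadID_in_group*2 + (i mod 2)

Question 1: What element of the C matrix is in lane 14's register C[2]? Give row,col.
11,4

lane 14: gr=3 (14/4), th=2 (14%4)
i=2: r=3+8=11, c=2*2+0=4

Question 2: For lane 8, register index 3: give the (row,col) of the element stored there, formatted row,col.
8: g=2,t=0
[3] (2+8,0*2+1) = (10,1)

10,1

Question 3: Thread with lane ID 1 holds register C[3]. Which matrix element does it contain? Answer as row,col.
8,3

L=1=>grp=1>>2=0, tig=1&3=1
[3]=>row 0+8=8  col 1·2+1=3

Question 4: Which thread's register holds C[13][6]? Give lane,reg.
23,2

r=13⇒gr=5,Rb=1  c=6⇒th=3,odd=0
L=5*4+3=23  i=1*2+0=2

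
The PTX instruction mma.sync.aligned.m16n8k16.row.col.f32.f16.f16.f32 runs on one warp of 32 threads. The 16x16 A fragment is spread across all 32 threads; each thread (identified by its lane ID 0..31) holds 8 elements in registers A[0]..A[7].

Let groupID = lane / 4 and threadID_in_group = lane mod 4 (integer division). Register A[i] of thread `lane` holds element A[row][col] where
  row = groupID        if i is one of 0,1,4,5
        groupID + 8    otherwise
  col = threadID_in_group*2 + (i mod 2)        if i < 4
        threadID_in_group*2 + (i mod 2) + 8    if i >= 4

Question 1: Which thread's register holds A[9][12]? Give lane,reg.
r: 9->gid=1,r8=1  c: 12->c8=1,tid=2,i&1=0
L=1*4+2=6  i=1*4+1*2+0=6

6,6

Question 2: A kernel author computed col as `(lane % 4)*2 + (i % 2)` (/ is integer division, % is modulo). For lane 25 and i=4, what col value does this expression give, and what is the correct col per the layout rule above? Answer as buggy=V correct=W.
buggy=2 correct=10

`(lane % 4)*2 + (i % 2)`[25,4]->2
lane 25: g=6 (25/4), t=1 (25%4)
i=4: r=6+0=6, c=1*2+0+8=10
col: 2 vs 10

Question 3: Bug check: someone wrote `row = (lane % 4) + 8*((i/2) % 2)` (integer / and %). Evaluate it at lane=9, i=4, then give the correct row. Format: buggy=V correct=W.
buggy=1 correct=2

`(lane % 4) + 8*((i/2) % 2)`[9,4]->1
lane 9->9/4=2, 9 mod 4=1
i=4  r:2+0->2  c:2·1+0+8->10
row: 1 vs 2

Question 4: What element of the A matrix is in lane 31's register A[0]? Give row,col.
7,6

lane 31: grp=7 (31/4), tig=3 (31%4)
i=0: r=7+0=7, c=3*2+0+0=6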